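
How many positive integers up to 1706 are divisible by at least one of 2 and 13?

Multiples of 2: 853. Multiples of 13: 131. Of both (lcm=26): 65.
By inclusion-exclusion: 853 + 131 - 65.

Final answer: 919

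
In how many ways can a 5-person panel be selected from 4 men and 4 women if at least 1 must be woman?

Sum over valid woman counts:
C(4,1)C(4,4) = 4
C(4,2)C(4,3) = 24
C(4,3)C(4,2) = 24
C(4,4)C(4,1) = 4
Total: 4 + 24 + 24 + 4.

Final answer: 56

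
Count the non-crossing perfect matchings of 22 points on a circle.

This is counted by the nth Catalan number C_n. Here n = 22/2 = 11.
C_n = C(2n,n)/(n+1), so C_{11} = C(22,11)/12 = 705432/12.

Final answer: C_{11} = 58786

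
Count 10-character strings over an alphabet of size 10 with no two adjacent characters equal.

First character: 10 choices. Each subsequent: 9 choices (must differ from the previous one).
Total: 10 x 9^9.

Final answer: 10 x 9^{9} = 3874204890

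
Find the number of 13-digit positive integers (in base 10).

The leading digit cannot be 0 (9 options); the other 12 digits can be anything (10 options each).
Total: 9 x 10^12.

Final answer: 9000000000000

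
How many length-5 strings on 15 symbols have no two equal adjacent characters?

First character: 15 choices. Each subsequent: 14 choices (must differ from the previous one).
Total: 15 x 14^4.

Final answer: 15 x 14^{4} = 576240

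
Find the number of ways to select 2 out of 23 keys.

C(23,2) = 23!/(2! x (23-2)!).

Final answer: C(23,2) = 253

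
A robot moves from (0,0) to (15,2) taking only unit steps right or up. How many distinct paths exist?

Each path has 15 right steps and 2 up steps in some order (17 steps total).
Choose which 2 of the 17 steps are up: C(17,2).

Final answer: C(17,2) = 136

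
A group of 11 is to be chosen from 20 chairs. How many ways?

C(20,11) = 20!/(11! x 9!).

Final answer: \binom{20}{11} = 167960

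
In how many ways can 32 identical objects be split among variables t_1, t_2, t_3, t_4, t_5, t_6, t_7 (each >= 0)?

Stars and bars with 32 stars and 6 bars:
C(32+7-1, 7-1) = C(38,6).

Final answer: C(38,6) = 2760681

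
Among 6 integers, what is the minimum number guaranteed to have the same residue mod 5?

There are 5 possible values for residue mod 5. With 6 integers and 5 categories, by pigeonhole: ceiling(6/5).

Final answer: 2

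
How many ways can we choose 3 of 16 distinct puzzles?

C(16,3) = 16!/(3! x (16-3)!).

Final answer: C(16,3) = 560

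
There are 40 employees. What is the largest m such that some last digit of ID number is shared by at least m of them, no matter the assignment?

There are 10 possible values for last digit of ID number. With 40 employees and 10 categories, by pigeonhole: ceiling(40/10).

Final answer: 4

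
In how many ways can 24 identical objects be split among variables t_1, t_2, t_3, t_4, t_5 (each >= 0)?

Stars and bars with 24 stars and 4 bars:
C(24+5-1, 5-1) = C(28,4).

Final answer: C(28,4) = 20475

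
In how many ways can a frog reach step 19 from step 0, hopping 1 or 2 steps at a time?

Condition on the final move: it is a 1-step (f(n-1) ways to get there) or a 2-step (f(n-2) ways), so f(n) = f(n-1) + f(n-2), with f(1)=1, f(2)=2.
Computing successive values: f(1)=1, f(2)=2, f(3)=3, f(4)=5, f(5)=8, f(6)=13, f(7)=21, f(8)=34, f(9)=55, f(10)=89, f(11)=144, f(12)=233, f(13)=377, f(14)=610, f(15)=987, f(16)=1597, f(17)=2584, f(18)=4181, f(19)=6765.

Final answer: 6765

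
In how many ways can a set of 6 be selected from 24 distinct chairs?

C(24,6) = 24!/(6! x (24-6)!).

Final answer: C(24,6) = 134596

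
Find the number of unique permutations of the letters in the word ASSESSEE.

Letters (A:1, E:3, S:4). Total letters: 8.
Permutations = 8!/(4! x 3!).

Final answer: 280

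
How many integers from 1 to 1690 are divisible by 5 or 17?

Multiples of 5: 338. Multiples of 17: 99. Of both (lcm=85): 19.
By inclusion-exclusion: 338 + 99 - 19.

Final answer: 418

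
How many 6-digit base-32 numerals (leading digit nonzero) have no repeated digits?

The leading digit has 31 choices (anything but zero); the next has 31 (anything but the first), then 30, and so on, one fewer each time.
Total: 31 x 31 x 30 x 29 x 28 x 27.

Final answer: 632068920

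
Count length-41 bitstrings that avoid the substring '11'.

Classify by the final bit: ...0 gives a(n-1) strings, ...01 gives a(n-2) strings. Thus a(n) = a(n-1) + a(n-2) with a(1)=2, a(2)=3.
Building up term by term: a(1)=2, a(2)=3, a(3)=5, a(4)=8, a(5)=13, a(6)=21, a(7)=34, a(8)=55, a(9)=89, a(10)=144, a(11)=233, a(12)=377, a(13)=610, a(14)=987, a(15)=1597, a(16)=2584, a(17)=4181, a(18)=6765, a(19)=10946, a(20)=17711, a(21)=28657, a(22)=46368, a(23)=75025, a(24)=121393, a(25)=196418, a(26)=317811, a(27)=514229, a(28)=832040, a(29)=1346269, a(30)=2178309, a(31)=3524578, a(32)=5702887, a(33)=9227465, a(34)=14930352, a(35)=24157817, a(36)=39088169, a(37)=63245986, a(38)=102334155, a(39)=165580141, a(40)=267914296, a(41)=433494437.

Final answer: 433494437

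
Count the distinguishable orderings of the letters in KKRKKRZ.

Letters (K:4, R:2, Z:1). Total letters: 7.
Permutations = 7!/(4! x 2!).

Final answer: 105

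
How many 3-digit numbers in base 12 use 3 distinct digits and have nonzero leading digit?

First digit: 11 (nonzero). Second: 11 (not first). Third: 10, etc.
Total: 11 x 11 x 10.

Final answer: 1210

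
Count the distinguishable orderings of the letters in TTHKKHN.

Letters (H:2, K:2, N:1, T:2). Total letters: 7.
Permutations = 7!/(2! x 2! x 2!).

Final answer: 630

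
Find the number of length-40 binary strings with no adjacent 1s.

Let a(n) count valid strings. If the last bit is 0 the prefix is any valid string of length n-1; if it is 1 the string must end in 01 with a valid prefix of length n-2. So a(n) = a(n-1) + a(n-2), a(1)=2, a(2)=3.
Iterating the recurrence: a(1)=2, a(2)=3, a(3)=5, a(4)=8, a(5)=13, a(6)=21, a(7)=34, a(8)=55, a(9)=89, a(10)=144, a(11)=233, a(12)=377, a(13)=610, a(14)=987, a(15)=1597, a(16)=2584, a(17)=4181, a(18)=6765, a(19)=10946, a(20)=17711, a(21)=28657, a(22)=46368, a(23)=75025, a(24)=121393, a(25)=196418, a(26)=317811, a(27)=514229, a(28)=832040, a(29)=1346269, a(30)=2178309, a(31)=3524578, a(32)=5702887, a(33)=9227465, a(34)=14930352, a(35)=24157817, a(36)=39088169, a(37)=63245986, a(38)=102334155, a(39)=165580141, a(40)=267914296.

Final answer: 267914296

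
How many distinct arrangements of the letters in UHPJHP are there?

Letters (H:2, J:1, P:2, U:1). Total letters: 6.
Permutations = 6!/(2! x 2!).

Final answer: 180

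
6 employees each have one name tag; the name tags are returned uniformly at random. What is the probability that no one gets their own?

D(n) = (n-1)(D(n-1) + D(n-2)), D(0)=1, D(1)=0.
Building up: D(2)=1, D(3)=2, D(4)=9, D(5)=44, D(6)=265.
Total arrangements: 6! = 720.
Probability = D(6)/6! = 53/144.

Final answer: D(6)/6! = 265/720 = 0.368056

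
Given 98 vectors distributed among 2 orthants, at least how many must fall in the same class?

By pigeonhole with 98 objects and 2 categories: ceiling(98/2).

Final answer: 49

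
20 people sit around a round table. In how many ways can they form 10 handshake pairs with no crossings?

This is a standard Catalan-number count: the answer is C_n. Here n = 20/2 = 10.
Using C_0 = 1 and C_(k+1) = C_k x 2(2k+1)/(k+2), build up term by term: C_1=1, C_2=2, C_3=5, C_4=14, C_5=42, C_6=132, C_7=429, C_8=1430, C_9=4862, C_10=16796.

Final answer: C_{10} = 16796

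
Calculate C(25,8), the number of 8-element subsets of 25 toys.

C(25,8) = 25!/(8! x (25-8)!).

Final answer: C(25,8) = 1081575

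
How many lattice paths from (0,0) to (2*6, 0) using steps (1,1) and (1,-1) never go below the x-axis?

Total monotonic paths to (6,6): C(12,6) = 924.
A path is bad iff it touches y = x + 1; reflecting its initial segment maps bad paths bijectively onto all paths to (5,7), of which there are C(12,7) = 792.
Valid Dyck paths: 924 - 792.
(These counts are the Catalan numbers.)

Final answer: C_{6} = 132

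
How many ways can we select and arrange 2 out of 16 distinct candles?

P(16,2) = 16!/(16-2)! = 16!/14!.

Final answer: P(16,2) = 240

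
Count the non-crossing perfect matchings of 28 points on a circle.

The structures are counted by the Catalan number C_n. Here n = 28/2 = 14.
C_n = C(2n,n)/(n+1), so C_{14} = C(28,14)/15 = 40116600/15.

Final answer: C_{14} = 2674440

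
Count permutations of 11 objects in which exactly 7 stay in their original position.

Choose which 7 elements are fixed: C(11,7) = 330.
Derange the remaining 4 using D(j) = (j-1)(D(j-1) + D(j-2)), D(0)=1, D(1)=0: D(2)=1, D(3)=2, D(4)=9.
Total: 330 x 9.

Final answer: C(11,7) D(4) = 2970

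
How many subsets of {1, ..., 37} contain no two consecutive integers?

Let a(n) count such subsets of {1, ..., n}. Either n is excluded (a(n-1) ways) or n is included, forcing n-1 out (a(n-2) ways), so a(n) = a(n-1) + a(n-2) with a(1)=2, a(2)=3.
Building up term by term: a(1)=2, a(2)=3, a(3)=5, a(4)=8, a(5)=13, a(6)=21, a(7)=34, a(8)=55, a(9)=89, a(10)=144, a(11)=233, a(12)=377, a(13)=610, a(14)=987, a(15)=1597, a(16)=2584, a(17)=4181, a(18)=6765, a(19)=10946, a(20)=17711, a(21)=28657, a(22)=46368, a(23)=75025, a(24)=121393, a(25)=196418, a(26)=317811, a(27)=514229, a(28)=832040, a(29)=1346269, a(30)=2178309, a(31)=3524578, a(32)=5702887, a(33)=9227465, a(34)=14930352, a(35)=24157817, a(36)=39088169, a(37)=63245986.

Final answer: 63245986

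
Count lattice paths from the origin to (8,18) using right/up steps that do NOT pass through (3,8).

Total paths to (8,18): C(26,18) = 1562275.
Paths through (3,8): C(11,8) x C(15,10) = 495495.
Avoiding (3,8): 1562275 - 495495.

Final answer: 1066780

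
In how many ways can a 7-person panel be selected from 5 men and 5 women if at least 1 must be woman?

Sum over valid woman counts:
C(5,2)C(5,5) = 10
C(5,3)C(5,4) = 50
C(5,4)C(5,3) = 50
C(5,5)C(5,2) = 10
Total: 10 + 50 + 50 + 10.

Final answer: 120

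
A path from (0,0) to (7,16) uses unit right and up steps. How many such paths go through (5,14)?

Paths (0,0)->(5,14): C(19,14) = 11628.
Paths (5,14)->(7,16): C(4,2) = 6.
By multiplication principle: 11628 x 6.

Final answer: 69768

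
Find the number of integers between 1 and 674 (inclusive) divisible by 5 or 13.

Multiples of 5: 134. Multiples of 13: 51. Of both (lcm=65): 10.
By inclusion-exclusion: 134 + 51 - 10.

Final answer: 175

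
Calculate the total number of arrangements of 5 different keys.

The number of ways to arrange 5 distinct objects is 5!.

Final answer: 5! = 120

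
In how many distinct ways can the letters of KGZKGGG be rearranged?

Letters (G:4, K:2, Z:1). Total letters: 7.
Permutations = 7!/(4! x 2!).

Final answer: 105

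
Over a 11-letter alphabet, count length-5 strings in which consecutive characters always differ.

Let g(n) count such strings. g(1) = 11, and each valid string of length n-1 extends in 10 ways (any symbol but the last), so g(n) = 10 g(n-1).
Total: g(5) = 11 x 10^4.

Final answer: 11 x 10^{4} = 110000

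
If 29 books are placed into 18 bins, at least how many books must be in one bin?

By the pigeonhole principle: ceiling(29/18).

Final answer: 2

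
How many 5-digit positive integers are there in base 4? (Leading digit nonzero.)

Leading digit: 3 options (nonzero). Other 4 digit(s): 4 options each.
Total: 3 x 4^4.

Final answer: 768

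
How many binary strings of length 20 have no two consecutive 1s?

A valid string ends in 0 (append to any length-(n-1) valid string) or in 01 (append to any length-(n-2) valid string), so a(n) = a(n-1) + a(n-2) with a(1)=2, a(2)=3.
Computing successive values: a(1)=2, a(2)=3, a(3)=5, a(4)=8, a(5)=13, a(6)=21, a(7)=34, a(8)=55, a(9)=89, a(10)=144, a(11)=233, a(12)=377, a(13)=610, a(14)=987, a(15)=1597, a(16)=2584, a(17)=4181, a(18)=6765, a(19)=10946, a(20)=17711.

Final answer: 17711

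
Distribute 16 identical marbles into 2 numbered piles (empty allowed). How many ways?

Stars and bars: C(n+k-1, k-1) = C(17,1).

Final answer: C(17,1) = 17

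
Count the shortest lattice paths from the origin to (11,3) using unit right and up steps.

Each path has 11 right steps and 3 up steps in some order (14 steps total).
Choose which 3 of the 14 steps are up: C(14,3).

Final answer: C(14,3) = 364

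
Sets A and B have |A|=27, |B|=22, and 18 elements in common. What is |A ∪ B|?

|A union B| = |A| + |B| - |A intersect B| = 27 + 22 - 18.

Final answer: 31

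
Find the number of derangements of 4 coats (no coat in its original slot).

D(n) = (n-1)(D(n-1) + D(n-2)), D(0)=1, D(1)=0.
D(2) = 1 x (0 + 1) = 1
D(3) = 2 x (1 + 0) = 2
D(4) = 3 x (D(3) + D(2)) = 3 x (2 + 1)

Final answer: D(4) = 9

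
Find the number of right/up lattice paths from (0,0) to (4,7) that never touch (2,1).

Total paths to (4,7): C(11,7) = 330.
Paths through (2,1): C(3,1) x C(8,6) = 84.
Avoiding (2,1): 330 - 84.

Final answer: 246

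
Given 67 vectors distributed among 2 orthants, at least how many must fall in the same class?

By pigeonhole with 67 objects and 2 categories: ceiling(67/2).

Final answer: 34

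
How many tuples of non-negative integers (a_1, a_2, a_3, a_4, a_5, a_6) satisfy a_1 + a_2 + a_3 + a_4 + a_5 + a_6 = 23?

Stars and bars with 23 stars and 5 bars:
C(23+6-1, 6-1) = C(28,5).

Final answer: C(28,5) = 98280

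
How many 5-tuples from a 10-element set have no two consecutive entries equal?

Let g(n) count such strings. g(1) = 10, and each valid string of length n-1 extends in 9 ways (any symbol but the last), so g(n) = 9 g(n-1).
Total: g(5) = 10 x 9^4.

Final answer: 10 x 9^{4} = 65610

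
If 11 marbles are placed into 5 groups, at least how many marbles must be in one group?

By the pigeonhole principle: ceiling(11/5).

Final answer: 3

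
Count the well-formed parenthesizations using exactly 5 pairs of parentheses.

This is counted by the nth Catalan number C_n. Here n = 5 (pairs).
C_n = C(2n,n) - C(2n,n+1), so C_{5} = C(10,5) - C(10,6) = 252 - 210.

Final answer: C_{5} = 42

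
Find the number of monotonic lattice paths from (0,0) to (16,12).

Each path has 16 right steps and 12 up steps in some order (28 steps total).
Choose which 12 of the 28 steps are up: C(28,12).

Final answer: C(28,12) = 30421755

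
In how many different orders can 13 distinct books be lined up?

The number of ways to arrange 13 distinct objects is 13!.

Final answer: 13! = 6227020800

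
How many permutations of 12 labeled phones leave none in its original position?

Derangements satisfy D(n) = (n-1)(D(n-1) + D(n-2)), starting from D(0)=1, D(1)=0.
D(2) = 1 x (0 + 1) = 1
D(3) = 2 x (1 + 0) = 2
D(4) = 3 x (2 + 1) = 9
D(5) = 4 x (9 + 2) = 44
D(6) = 5 x (44 + 9) = 265
D(7) = 6 x (265 + 44) = 1854
D(8) = 7 x (1854 + 265) = 14833
D(9) = 8 x (14833 + 1854) = 133496
D(10) = 9 x (133496 + 14833) = 1334961
D(11) = 10 x (1334961 + 133496) = 14684570
D(12) = 11 x (D(11) + D(10)) = 11 x (14684570 + 1334961)

Final answer: D(12) = 176214841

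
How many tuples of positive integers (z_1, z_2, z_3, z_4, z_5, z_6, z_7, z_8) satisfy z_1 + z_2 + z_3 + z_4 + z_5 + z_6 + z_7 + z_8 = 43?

Substitute z'_i = z_i - 1 (so z'_i >= 0). Then sum z'_i = 43 - 8 = 35.
Stars and bars: C(35+8-1, 8-1) = C(42,7).

Final answer: C(42,7) = 26978328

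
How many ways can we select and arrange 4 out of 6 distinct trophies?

P(6,4) = 6!/(6-4)! = 6!/2!.

Final answer: P(6,4) = 360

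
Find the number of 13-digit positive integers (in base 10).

These are the integers in [10^12, 10^13), so the count is 10^13 - 10^12 = 9 x 10^12.

Final answer: 9000000000000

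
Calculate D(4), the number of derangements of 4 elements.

Use the recurrence D(n) = (n-1)(D(n-1) + D(n-2)) with D(0)=1, D(1)=0.
Building up: D(2)=1, D(3)=2.
D(4) = 3 x (D(3) + D(2)) = 3 x (2 + 1).

Final answer: D(4) = 9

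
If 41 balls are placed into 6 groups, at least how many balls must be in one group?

By the pigeonhole principle: ceiling(41/6).

Final answer: 7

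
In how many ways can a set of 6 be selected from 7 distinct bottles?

C(7,6) = 7!/(6! x (7-6)!).

Final answer: C(7,6) = 7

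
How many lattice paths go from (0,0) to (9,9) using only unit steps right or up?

Each path has 9 right steps and 9 up steps in some order (18 steps total).
Choose which 9 of the 18 steps are up: C(18,9).

Final answer: C(18,9) = 48620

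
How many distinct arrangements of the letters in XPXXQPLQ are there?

Letters (L:1, P:2, Q:2, X:3). Total letters: 8.
Permutations = 8!/(3! x 2! x 2!).

Final answer: 1680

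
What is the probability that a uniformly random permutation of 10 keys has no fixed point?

Use the recurrence D(n) = (n-1)(D(n-1) + D(n-2)) with D(0)=1, D(1)=0.
Building up: D(2)=1, D(3)=2, D(4)=9, D(5)=44, D(6)=265, D(7)=1854, D(8)=14833, D(9)=133496, D(10)=1334961.
Total arrangements: 10! = 3628800.
Probability = D(10)/10! = 16481/44800.

Final answer: D(10)/10! = 1334961/3628800 = 0.367879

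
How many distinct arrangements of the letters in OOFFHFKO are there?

Letters (F:3, H:1, K:1, O:3). Total letters: 8.
Permutations = 8!/(3! x 3!).

Final answer: 1120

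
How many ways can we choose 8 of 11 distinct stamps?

C(11,8) = 11!/(8! x 3!).

Final answer: \binom{11}{8} = 165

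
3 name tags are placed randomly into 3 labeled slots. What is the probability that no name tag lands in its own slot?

D(n) = (n-1)(D(n-1) + D(n-2)), D(0)=1, D(1)=0.
Building up: D(2)=1, D(3)=2.
Total arrangements: 3! = 6.
Probability = D(3)/3! = 1/3.

Final answer: D(3)/3! = 2/6 = 0.333333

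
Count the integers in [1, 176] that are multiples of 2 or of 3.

Multiples of 2: 88. Multiples of 3: 58. Of both (lcm=6): 29.
By inclusion-exclusion: 88 + 58 - 29.

Final answer: 117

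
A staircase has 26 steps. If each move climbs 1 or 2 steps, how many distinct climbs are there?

Let f(n) be the number of climbs. Removing the last move (1 or 2 steps) gives f(n) = f(n-1) + f(n-2); base cases f(1)=1, f(2)=2.
Building up term by term: f(1)=1, f(2)=2, f(3)=3, f(4)=5, f(5)=8, f(6)=13, f(7)=21, f(8)=34, f(9)=55, f(10)=89, f(11)=144, f(12)=233, f(13)=377, f(14)=610, f(15)=987, f(16)=1597, f(17)=2584, f(18)=4181, f(19)=6765, f(20)=10946, f(21)=17711, f(22)=28657, f(23)=46368, f(24)=75025, f(25)=121393, f(26)=196418.

Final answer: 196418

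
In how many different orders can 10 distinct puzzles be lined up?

The number of ways to arrange 10 distinct objects is 10!.

Final answer: 10! = 3628800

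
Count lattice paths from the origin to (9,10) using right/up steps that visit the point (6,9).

Paths (0,0)->(6,9): C(15,9) = 5005.
Paths (6,9)->(9,10): C(4,1) = 4.
By multiplication principle: 5005 x 4.

Final answer: 20020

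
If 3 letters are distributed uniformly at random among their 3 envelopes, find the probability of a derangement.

Derangements satisfy D(n) = (n-1)(D(n-1) + D(n-2)), starting from D(0)=1, D(1)=0.
Building up: D(2)=1, D(3)=2.
Total arrangements: 3! = 6.
Probability = D(3)/3! = 1/3.

Final answer: D(3)/3! = 2/6 = 0.333333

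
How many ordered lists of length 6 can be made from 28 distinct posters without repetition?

P(28,6) = 28!/(28-6)! = 28!/22!.

Final answer: P(28,6) = 271252800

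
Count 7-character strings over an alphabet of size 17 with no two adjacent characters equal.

Let g(n) count such strings. g(1) = 17, and each valid string of length n-1 extends in 16 ways (any symbol but the last), so g(n) = 16 g(n-1).
Total: g(7) = 17 x 16^6.

Final answer: 17 x 16^{6} = 285212672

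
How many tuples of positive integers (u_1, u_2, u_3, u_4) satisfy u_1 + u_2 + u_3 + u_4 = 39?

Substitute u'_i = u_i - 1 (so u'_i >= 0). Then sum u'_i = 39 - 4 = 35.
Stars and bars: C(35+4-1, 4-1) = C(38,3).

Final answer: C(38,3) = 8436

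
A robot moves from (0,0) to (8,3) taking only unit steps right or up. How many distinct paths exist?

Each path has 8 right steps and 3 up steps in some order (11 steps total).
Choose which 3 of the 11 steps are up: C(11,3).

Final answer: C(11,3) = 165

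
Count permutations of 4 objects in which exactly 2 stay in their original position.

Choose which 2 elements are fixed: C(4,2) = 6.
Derange the remaining 2 using D(j) = (j-1)(D(j-1) + D(j-2)), D(0)=1, D(1)=0: D(2)=1.
Total: 6 x 1.

Final answer: C(4,2) D(2) = 6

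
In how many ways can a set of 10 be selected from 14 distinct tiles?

C(14,10) = 14!/(10! x 4!).

Final answer: \binom{14}{10} = 1001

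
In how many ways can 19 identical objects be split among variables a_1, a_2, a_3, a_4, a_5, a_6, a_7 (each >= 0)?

Stars and bars with 19 stars and 6 bars:
C(19+7-1, 7-1) = C(25,6).

Final answer: C(25,6) = 177100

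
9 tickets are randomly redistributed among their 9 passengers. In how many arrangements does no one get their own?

Use the recurrence D(n) = (n-1)(D(n-1) + D(n-2)) with D(0)=1, D(1)=0.
D(2) = 1 x (0 + 1) = 1
D(3) = 2 x (1 + 0) = 2
D(4) = 3 x (2 + 1) = 9
D(5) = 4 x (9 + 2) = 44
D(6) = 5 x (44 + 9) = 265
D(7) = 6 x (265 + 44) = 1854
D(8) = 7 x (1854 + 265) = 14833
D(9) = 8 x (D(8) + D(7)) = 8 x (14833 + 1854)

Final answer: D(9) = 133496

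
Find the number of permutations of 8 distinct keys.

The number of ways to arrange 8 distinct objects is 8!.

Final answer: 8! = 40320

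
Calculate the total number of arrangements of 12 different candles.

The number of ways to arrange 12 distinct objects is 12!.

Final answer: 12! = 479001600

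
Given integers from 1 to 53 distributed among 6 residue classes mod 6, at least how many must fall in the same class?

By pigeonhole with 53 objects and 6 categories: ceiling(53/6).

Final answer: 9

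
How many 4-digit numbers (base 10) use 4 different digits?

First digit: 9 (not 0). Second: 9 (not first). Third: 8, etc.
Total: 9 x 9 x 8 x 7.

Final answer: 4536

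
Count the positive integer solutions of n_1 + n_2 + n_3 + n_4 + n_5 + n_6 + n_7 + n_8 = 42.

Substitute n'_i = n_i - 1 (so n'_i >= 0). Then sum n'_i = 42 - 8 = 34.
Stars and bars: C(34+8-1, 8-1) = C(41,7).

Final answer: C(41,7) = 22481940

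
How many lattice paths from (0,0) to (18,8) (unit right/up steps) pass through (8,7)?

Paths (0,0)->(8,7): C(15,7) = 6435.
Paths (8,7)->(18,8): C(11,1) = 11.
By multiplication principle: 6435 x 11.

Final answer: 70785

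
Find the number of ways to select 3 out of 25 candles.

C(25,3) = 25!/(3! x (25-3)!).

Final answer: C(25,3) = 2300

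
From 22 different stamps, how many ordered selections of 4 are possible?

P(22,4) = 22!/(22-4)! = 22!/18!.

Final answer: P(22,4) = 175560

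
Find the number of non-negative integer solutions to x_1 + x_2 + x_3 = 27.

Stars and bars with 27 stars and 2 bars:
C(27+3-1, 3-1) = C(29,2).

Final answer: C(29,2) = 406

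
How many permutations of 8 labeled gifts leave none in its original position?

Derangements satisfy D(n) = (n-1)(D(n-1) + D(n-2)), starting from D(0)=1, D(1)=0.
D(2) = 1 x (0 + 1) = 1
D(3) = 2 x (1 + 0) = 2
D(4) = 3 x (2 + 1) = 9
D(5) = 4 x (9 + 2) = 44
D(6) = 5 x (44 + 9) = 265
D(7) = 6 x (265 + 44) = 1854
D(8) = 7 x (D(7) + D(6)) = 7 x (1854 + 265)

Final answer: D(8) = 14833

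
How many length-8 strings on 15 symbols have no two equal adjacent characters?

Let g(n) count such strings. g(1) = 15, and each valid string of length n-1 extends in 14 ways (any symbol but the last), so g(n) = 14 g(n-1).
Total: g(8) = 15 x 14^7.

Final answer: 15 x 14^{7} = 1581202560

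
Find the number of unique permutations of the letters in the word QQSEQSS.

Letters (E:1, Q:3, S:3). Total letters: 7.
Permutations = 7!/(3! x 3!).

Final answer: 140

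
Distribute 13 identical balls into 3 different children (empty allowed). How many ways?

Stars and bars: C(n+k-1, k-1) = C(15,2).

Final answer: C(15,2) = 105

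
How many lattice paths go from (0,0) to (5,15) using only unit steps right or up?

Each path has 5 right steps and 15 up steps in some order (20 steps total).
Choose which 15 of the 20 steps are up: C(20,15).

Final answer: C(20,15) = 15504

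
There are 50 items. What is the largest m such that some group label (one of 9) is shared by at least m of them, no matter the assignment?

There are 9 possible values for group label (one of 9). With 50 items and 9 categories, by pigeonhole: ceiling(50/9).

Final answer: 6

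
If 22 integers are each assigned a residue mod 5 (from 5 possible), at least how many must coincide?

There are 5 possible values for residue mod 5. With 22 integers and 5 categories, by pigeonhole: ceiling(22/5).

Final answer: 5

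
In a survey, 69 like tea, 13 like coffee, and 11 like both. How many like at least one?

|A union B| = |A| + |B| - |A intersect B| = 69 + 13 - 11.

Final answer: 71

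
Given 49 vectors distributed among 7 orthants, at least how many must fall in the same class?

By pigeonhole with 49 objects and 7 categories: ceiling(49/7).

Final answer: 7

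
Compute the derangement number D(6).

Use the recurrence D(n) = (n-1)(D(n-1) + D(n-2)) with D(0)=1, D(1)=0.
D(2) = 1 x (0 + 1) = 1
D(3) = 2 x (1 + 0) = 2
D(4) = 3 x (2 + 1) = 9
D(5) = 4 x (9 + 2) = 44
D(6) = 5 x (D(5) + D(4)) = 5 x (44 + 9)

Final answer: D(6) = 265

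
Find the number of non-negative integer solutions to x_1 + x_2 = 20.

Stars and bars with 20 stars and 1 bars:
C(20+2-1, 2-1) = C(21,1).

Final answer: C(21,1) = 21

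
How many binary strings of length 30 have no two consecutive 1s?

Let a(n) count valid strings. If the last bit is 0 the prefix is any valid string of length n-1; if it is 1 the string must end in 01 with a valid prefix of length n-2. So a(n) = a(n-1) + a(n-2), a(1)=2, a(2)=3.
Building up term by term: a(1)=2, a(2)=3, a(3)=5, a(4)=8, a(5)=13, a(6)=21, a(7)=34, a(8)=55, a(9)=89, a(10)=144, a(11)=233, a(12)=377, a(13)=610, a(14)=987, a(15)=1597, a(16)=2584, a(17)=4181, a(18)=6765, a(19)=10946, a(20)=17711, a(21)=28657, a(22)=46368, a(23)=75025, a(24)=121393, a(25)=196418, a(26)=317811, a(27)=514229, a(28)=832040, a(29)=1346269, a(30)=2178309.

Final answer: 2178309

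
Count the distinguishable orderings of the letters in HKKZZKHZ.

Letters (H:2, K:3, Z:3). Total letters: 8.
Permutations = 8!/(3! x 3! x 2!).

Final answer: 560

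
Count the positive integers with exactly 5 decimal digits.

These are the integers in [10^4, 10^5), so the count is 10^5 - 10^4 = 9 x 10^4.

Final answer: 90000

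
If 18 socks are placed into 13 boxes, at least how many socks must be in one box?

By the pigeonhole principle: ceiling(18/13).

Final answer: 2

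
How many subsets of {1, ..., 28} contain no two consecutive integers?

Condition on whether n belongs to the subset: if not, any valid subset of {1, ..., n-1} works (a(n-1)); if so, n-1 is excluded and the rest is a valid subset of {1, ..., n-2} (a(n-2)). Hence a(n) = a(n-1) + a(n-2), a(1)=2, a(2)=3.
Iterating the recurrence: a(1)=2, a(2)=3, a(3)=5, a(4)=8, a(5)=13, a(6)=21, a(7)=34, a(8)=55, a(9)=89, a(10)=144, a(11)=233, a(12)=377, a(13)=610, a(14)=987, a(15)=1597, a(16)=2584, a(17)=4181, a(18)=6765, a(19)=10946, a(20)=17711, a(21)=28657, a(22)=46368, a(23)=75025, a(24)=121393, a(25)=196418, a(26)=317811, a(27)=514229, a(28)=832040.

Final answer: 832040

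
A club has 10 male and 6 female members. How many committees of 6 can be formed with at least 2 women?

Sum over valid woman counts:
C(6,2)C(10,4) = 3150
C(6,3)C(10,3) = 2400
C(6,4)C(10,2) = 675
C(6,5)C(10,1) = 60
C(6,6)C(10,0) = 1
Total: 3150 + 2400 + 675 + 60 + 1.

Final answer: 6286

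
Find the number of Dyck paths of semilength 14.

Total monotonic paths to (14,14): C(28,14) = 40116600.
A path is bad iff it touches y = x + 1; reflecting its initial segment maps bad paths bijectively onto all paths to (13,15), of which there are C(28,15) = 37442160.
Valid Dyck paths: 40116600 - 37442160.
(These counts are the Catalan numbers.)

Final answer: C_{14} = 2674440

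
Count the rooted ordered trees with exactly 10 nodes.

The structures are counted by the Catalan number C_n. Here n = 10 - 1 = 9.
C_n = C(2n,n) - C(2n,n+1), so C_{9} = C(18,9) - C(18,10) = 48620 - 43758.

Final answer: C_{9} = 4862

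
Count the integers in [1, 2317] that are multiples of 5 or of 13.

Multiples of 5: 463. Multiples of 13: 178. Of both (lcm=65): 35.
By inclusion-exclusion: 463 + 178 - 35.

Final answer: 606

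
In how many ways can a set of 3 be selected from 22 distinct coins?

C(22,3) = 22!/(3! x (22-3)!).

Final answer: C(22,3) = 1540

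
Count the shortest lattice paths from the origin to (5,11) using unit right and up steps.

Each path has 5 right steps and 11 up steps in some order (16 steps total).
Choose which 11 of the 16 steps are up: C(16,11).

Final answer: C(16,11) = 4368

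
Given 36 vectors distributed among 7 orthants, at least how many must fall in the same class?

By pigeonhole with 36 objects and 7 categories: ceiling(36/7).

Final answer: 6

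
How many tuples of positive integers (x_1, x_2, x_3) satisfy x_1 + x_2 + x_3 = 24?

Substitute x'_i = x_i - 1 (so x'_i >= 0). Then sum x'_i = 24 - 3 = 21.
Stars and bars: C(21+3-1, 3-1) = C(23,2).

Final answer: C(23,2) = 253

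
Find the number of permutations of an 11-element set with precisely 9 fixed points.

Choose which 9 elements are fixed: C(11,9) = 55.
Derange the remaining 2 using D(j) = (j-1)(D(j-1) + D(j-2)), D(0)=1, D(1)=0: D(2)=1.
Total: 55 x 1.

Final answer: C(11,9) D(2) = 55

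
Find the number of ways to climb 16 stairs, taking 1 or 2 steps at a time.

Let f(n) be the number of climbs. Removing the last move (1 or 2 steps) gives f(n) = f(n-1) + f(n-2); base cases f(1)=1, f(2)=2.
Computing successive values: f(1)=1, f(2)=2, f(3)=3, f(4)=5, f(5)=8, f(6)=13, f(7)=21, f(8)=34, f(9)=55, f(10)=89, f(11)=144, f(12)=233, f(13)=377, f(14)=610, f(15)=987, f(16)=1597.

Final answer: 1597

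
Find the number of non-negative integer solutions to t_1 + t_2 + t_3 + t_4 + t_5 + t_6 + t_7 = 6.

Stars and bars with 6 stars and 6 bars:
C(6+7-1, 7-1) = C(12,6).

Final answer: C(12,6) = 924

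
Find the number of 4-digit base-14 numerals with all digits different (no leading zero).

The leading digit has 13 choices (anything but zero); the next has 13 (anything but the first), then 12, and so on, one fewer each time.
Total: 13 x 13 x 12 x 11.

Final answer: 22308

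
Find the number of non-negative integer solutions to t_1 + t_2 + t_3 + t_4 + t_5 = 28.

Stars and bars with 28 stars and 4 bars:
C(28+5-1, 5-1) = C(32,4).

Final answer: C(32,4) = 35960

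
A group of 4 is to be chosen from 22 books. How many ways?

C(22,4) = 22!/(4! x 18!).

Final answer: \binom{22}{4} = 7315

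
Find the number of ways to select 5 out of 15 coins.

C(15,5) = 15!/(5! x (15-5)!).

Final answer: C(15,5) = 3003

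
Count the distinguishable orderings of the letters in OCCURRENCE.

Letters (C:3, E:2, N:1, O:1, R:2, U:1). Total letters: 10.
Permutations = 10!/(3! x 2! x 2!).

Final answer: 151200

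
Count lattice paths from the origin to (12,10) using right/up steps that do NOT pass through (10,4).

Total paths to (12,10): C(22,10) = 646646.
Paths through (10,4): C(14,4) x C(8,6) = 28028.
Avoiding (10,4): 646646 - 28028.

Final answer: 618618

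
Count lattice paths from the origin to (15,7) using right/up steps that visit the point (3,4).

Paths (0,0)->(3,4): C(7,4) = 35.
Paths (3,4)->(15,7): C(15,3) = 455.
By multiplication principle: 35 x 455.

Final answer: 15925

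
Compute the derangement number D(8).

Use the recurrence D(n) = (n-1)(D(n-1) + D(n-2)) with D(0)=1, D(1)=0.
D(2) = 1 x (0 + 1) = 1
D(3) = 2 x (1 + 0) = 2
D(4) = 3 x (2 + 1) = 9
D(5) = 4 x (9 + 2) = 44
D(6) = 5 x (44 + 9) = 265
D(7) = 6 x (265 + 44) = 1854
D(8) = 7 x (D(7) + D(6)) = 7 x (1854 + 265)

Final answer: D(8) = 14833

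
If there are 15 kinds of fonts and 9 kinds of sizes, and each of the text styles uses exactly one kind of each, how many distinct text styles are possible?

By the multiplication principle: 15 x 9.

Final answer: 135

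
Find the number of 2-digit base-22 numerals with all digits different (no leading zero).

The leading digit has 21 choices (anything but zero); the next has 21 (anything but the first), then 20, and so on, one fewer each time.
Total: 21 x 21.

Final answer: 441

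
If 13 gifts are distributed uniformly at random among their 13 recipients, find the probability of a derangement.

Use the recurrence D(n) = (n-1)(D(n-1) + D(n-2)) with D(0)=1, D(1)=0.
Building up: D(2)=1, D(3)=2, D(4)=9, D(5)=44, D(6)=265, D(7)=1854, D(8)=14833, D(9)=133496, D(10)=1334961, D(11)=14684570, D(12)=176214841, D(13)=2290792932.
Total arrangements: 13! = 6227020800.
Probability = D(13)/13! = 63633137/172972800.

Final answer: D(13)/13! = 2290792932/6227020800 = 0.367879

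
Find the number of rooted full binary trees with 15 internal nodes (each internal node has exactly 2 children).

This is a standard Catalan-number count: the answer is C_n. Here n = 15.
Using C_0 = 1 and C_(k+1) = C_k x 2(2k+1)/(k+2), build up term by term: C_1=1, C_2=2, C_3=5, C_4=14, C_5=42, C_6=132, C_7=429, C_8=1430, C_9=4862, C_10=16796, C_11=58786, C_12=208012, C_13=742900, C_14=2674440, C_15=9694845.

Final answer: C_{15} = 9694845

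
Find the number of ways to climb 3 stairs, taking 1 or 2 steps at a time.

Condition on the final move: it is a 1-step (f(n-1) ways to get there) or a 2-step (f(n-2) ways), so f(n) = f(n-1) + f(n-2), with f(1)=1, f(2)=2.
Building up term by term: f(1)=1, f(2)=2, f(3)=3.

Final answer: 3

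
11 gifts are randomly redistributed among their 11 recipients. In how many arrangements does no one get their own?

D(n) = (n-1)(D(n-1) + D(n-2)), D(0)=1, D(1)=0.
D(2) = 1 x (0 + 1) = 1
D(3) = 2 x (1 + 0) = 2
D(4) = 3 x (2 + 1) = 9
D(5) = 4 x (9 + 2) = 44
D(6) = 5 x (44 + 9) = 265
D(7) = 6 x (265 + 44) = 1854
D(8) = 7 x (1854 + 265) = 14833
D(9) = 8 x (14833 + 1854) = 133496
D(10) = 9 x (133496 + 14833) = 1334961
D(11) = 10 x (D(10) + D(9)) = 10 x (1334961 + 133496)

Final answer: D(11) = 14684570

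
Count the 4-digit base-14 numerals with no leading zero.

In base 14, the leading digit has 13 choices (1..13); each of the remaining 3 digits has 14 choices.
Total: 13 x 14^3.

Final answer: 35672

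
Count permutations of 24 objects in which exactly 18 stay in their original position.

Choose which 18 elements are fixed: C(24,18) = 134596.
Derange the remaining 6 using D(j) = (j-1)(D(j-1) + D(j-2)), D(0)=1, D(1)=0: D(2)=1, D(3)=2, D(4)=9, D(5)=44, D(6)=265.
Total: 134596 x 265.

Final answer: C(24,18) D(6) = 35667940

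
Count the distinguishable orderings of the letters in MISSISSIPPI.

Letters (I:4, M:1, P:2, S:4). Total letters: 11.
Permutations = 11!/(4! x 4! x 2!).

Final answer: 34650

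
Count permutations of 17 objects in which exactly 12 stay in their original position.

Choose which 12 elements are fixed: C(17,12) = 6188.
Derange the remaining 5 using D(j) = (j-1)(D(j-1) + D(j-2)), D(0)=1, D(1)=0: D(2)=1, D(3)=2, D(4)=9, D(5)=44.
Total: 6188 x 44.

Final answer: C(17,12) D(5) = 272272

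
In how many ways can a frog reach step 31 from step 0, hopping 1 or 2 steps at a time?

Let f(n) be the number of climbs. Removing the last move (1 or 2 steps) gives f(n) = f(n-1) + f(n-2); base cases f(1)=1, f(2)=2.
Computing successive values: f(1)=1, f(2)=2, f(3)=3, f(4)=5, f(5)=8, f(6)=13, f(7)=21, f(8)=34, f(9)=55, f(10)=89, f(11)=144, f(12)=233, f(13)=377, f(14)=610, f(15)=987, f(16)=1597, f(17)=2584, f(18)=4181, f(19)=6765, f(20)=10946, f(21)=17711, f(22)=28657, f(23)=46368, f(24)=75025, f(25)=121393, f(26)=196418, f(27)=317811, f(28)=514229, f(29)=832040, f(30)=1346269, f(31)=2178309.

Final answer: 2178309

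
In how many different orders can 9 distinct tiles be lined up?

The number of ways to arrange 9 distinct objects is 9!.

Final answer: 9! = 362880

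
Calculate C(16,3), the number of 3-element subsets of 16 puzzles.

C(16,3) = 16!/(3! x 13!).

Final answer: \binom{16}{3} = 560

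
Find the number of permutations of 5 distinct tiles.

The number of ways to arrange 5 distinct objects is 5!.

Final answer: 5! = 120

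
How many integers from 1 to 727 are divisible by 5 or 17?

Multiples of 5: 145. Multiples of 17: 42. Of both (lcm=85): 8.
By inclusion-exclusion: 145 + 42 - 8.

Final answer: 179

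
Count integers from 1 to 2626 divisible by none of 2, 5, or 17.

|div by 2|=1313, |div by 5|=525, |div by 17|=154.
|div by 2&5|=262, |div by 2&17|=77, |div by 5&17|=30, |div by all|=15.
By inclusion-exclusion, divisible by at least one: 1313+525+154-262-77-30+15 = 1638.
Not divisible by any: 2626 - 1638.

Final answer: 988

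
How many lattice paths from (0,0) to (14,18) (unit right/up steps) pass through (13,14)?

Paths (0,0)->(13,14): C(27,14) = 20058300.
Paths (13,14)->(14,18): C(5,4) = 5.
By multiplication principle: 20058300 x 5.

Final answer: 100291500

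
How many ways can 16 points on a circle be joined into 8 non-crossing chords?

This is counted by the nth Catalan number C_n. Here n = 16/2 = 8.
C_n = C(2n,n) - C(2n,n+1), so C_{8} = C(16,8) - C(16,9) = 12870 - 11440.

Final answer: C_{8} = 1430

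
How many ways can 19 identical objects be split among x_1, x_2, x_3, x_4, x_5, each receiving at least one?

Substitute x'_i = x_i - 1 (so x'_i >= 0). Then sum x'_i = 19 - 5 = 14.
Stars and bars: C(14+5-1, 5-1) = C(18,4).

Final answer: C(18,4) = 3060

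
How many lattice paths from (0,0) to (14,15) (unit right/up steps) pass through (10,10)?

Paths (0,0)->(10,10): C(20,10) = 184756.
Paths (10,10)->(14,15): C(9,5) = 126.
By multiplication principle: 184756 x 126.

Final answer: 23279256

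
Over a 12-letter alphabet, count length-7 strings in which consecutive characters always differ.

Let g(n) count such strings. g(1) = 12, and each valid string of length n-1 extends in 11 ways (any symbol but the last), so g(n) = 11 g(n-1).
Total: g(7) = 12 x 11^6.

Final answer: 12 x 11^{6} = 21258732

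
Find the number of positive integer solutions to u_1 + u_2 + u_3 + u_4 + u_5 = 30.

Substitute u'_i = u_i - 1 (so u'_i >= 0). Then sum u'_i = 30 - 5 = 25.
Stars and bars: C(25+5-1, 5-1) = C(29,4).

Final answer: C(29,4) = 23751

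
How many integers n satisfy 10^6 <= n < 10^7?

First digit: 9 choices (1-9). Each of the remaining 6 digits: 10 choices.
Total: 9 x 10^6.

Final answer: 9000000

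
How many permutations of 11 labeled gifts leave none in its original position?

Derangements satisfy D(n) = (n-1)(D(n-1) + D(n-2)), starting from D(0)=1, D(1)=0.
D(2) = 1 x (0 + 1) = 1
D(3) = 2 x (1 + 0) = 2
D(4) = 3 x (2 + 1) = 9
D(5) = 4 x (9 + 2) = 44
D(6) = 5 x (44 + 9) = 265
D(7) = 6 x (265 + 44) = 1854
D(8) = 7 x (1854 + 265) = 14833
D(9) = 8 x (14833 + 1854) = 133496
D(10) = 9 x (133496 + 14833) = 1334961
D(11) = 10 x (D(10) + D(9)) = 10 x (1334961 + 133496)

Final answer: D(11) = 14684570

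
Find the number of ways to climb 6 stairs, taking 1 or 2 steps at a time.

Condition on the final move: it is a 1-step (f(n-1) ways to get there) or a 2-step (f(n-2) ways), so f(n) = f(n-1) + f(n-2), with f(1)=1, f(2)=2.
Computing successive values: f(1)=1, f(2)=2, f(3)=3, f(4)=5, f(5)=8, f(6)=13.

Final answer: 13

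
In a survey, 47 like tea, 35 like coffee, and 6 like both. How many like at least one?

|A union B| = |A| + |B| - |A intersect B| = 47 + 35 - 6.

Final answer: 76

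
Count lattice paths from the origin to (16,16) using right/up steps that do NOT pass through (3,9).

Total paths to (16,16): C(32,16) = 601080390.
Paths through (3,9): C(12,9) x C(20,7) = 17054400.
Avoiding (3,9): 601080390 - 17054400.

Final answer: 584025990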